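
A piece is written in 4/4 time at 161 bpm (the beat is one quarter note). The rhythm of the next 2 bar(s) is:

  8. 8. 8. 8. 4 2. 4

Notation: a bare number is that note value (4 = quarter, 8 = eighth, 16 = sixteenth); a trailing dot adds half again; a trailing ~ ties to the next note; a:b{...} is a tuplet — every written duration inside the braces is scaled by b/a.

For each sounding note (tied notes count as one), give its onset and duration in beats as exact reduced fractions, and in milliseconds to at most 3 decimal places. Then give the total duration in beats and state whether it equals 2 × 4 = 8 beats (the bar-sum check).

1) 0.0ms=0b +279.503ms=3/4b
2) 279.503ms=3/4b +279.503ms=3/4b
3) 559.006ms=3/2b +279.503ms=3/4b
4) 838.509ms=9/4b +279.503ms=3/4b
5) 1118.012ms=3b +372.671ms=1b
6) 1490.683ms=4b +1118.012ms=3b
7) 2608.696ms=7b +372.671ms=1b
Σ=8b of 8 (161bpm 4/4) — PASS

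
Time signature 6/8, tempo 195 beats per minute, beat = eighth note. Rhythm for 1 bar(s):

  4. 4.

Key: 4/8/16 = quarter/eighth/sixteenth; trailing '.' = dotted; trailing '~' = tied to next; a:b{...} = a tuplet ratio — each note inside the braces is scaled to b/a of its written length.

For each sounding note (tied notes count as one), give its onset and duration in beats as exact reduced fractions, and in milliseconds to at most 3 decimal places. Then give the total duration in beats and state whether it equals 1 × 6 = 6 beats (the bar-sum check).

1) 0.0ms=0b +923.077ms=3b
2) 923.077ms=3b +923.077ms=3b
Σ=6b of 6 (195bpm 6/8) — PASS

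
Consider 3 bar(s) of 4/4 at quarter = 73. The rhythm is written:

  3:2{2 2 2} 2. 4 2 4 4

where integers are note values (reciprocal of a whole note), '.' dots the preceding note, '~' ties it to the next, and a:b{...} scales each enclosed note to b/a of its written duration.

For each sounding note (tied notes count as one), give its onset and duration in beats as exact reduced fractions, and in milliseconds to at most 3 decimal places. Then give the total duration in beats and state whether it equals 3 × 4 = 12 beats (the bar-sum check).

1) 0.0ms=0b +1095.89ms=4/3b
2) 1095.89ms=4/3b +1095.89ms=4/3b
3) 2191.781ms=8/3b +1095.89ms=4/3b
4) 3287.671ms=4b +2465.753ms=3b
5) 5753.425ms=7b +821.918ms=1b
6) 6575.342ms=8b +1643.836ms=2b
7) 8219.178ms=10b +821.918ms=1b
8) 9041.096ms=11b +821.918ms=1b
Σ=12b of 12 (73bpm 4/4) — PASS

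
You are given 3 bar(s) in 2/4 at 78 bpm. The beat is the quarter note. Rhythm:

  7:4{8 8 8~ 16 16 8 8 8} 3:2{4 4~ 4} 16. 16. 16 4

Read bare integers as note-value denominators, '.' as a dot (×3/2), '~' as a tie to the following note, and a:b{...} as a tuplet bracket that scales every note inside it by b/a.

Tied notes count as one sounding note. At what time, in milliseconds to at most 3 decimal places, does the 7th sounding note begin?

note 7 onset = 12/7b = 1318.681ms

1. 0.0ms @ 0 + 219.78ms (2/7)
2. 219.78ms @ 2/7 + 219.78ms (2/7)
3. 439.56ms @ 4/7 + 329.67ms (3/7)
4. 769.231ms @ 1 + 109.89ms (1/7)
5. 879.121ms @ 8/7 + 219.78ms (2/7)
6. 1098.901ms @ 10/7 + 219.78ms (2/7)
7. 1318.681ms @ 12/7 + 219.78ms (2/7)
8. 1538.462ms @ 2 + 512.821ms (2/3)
9. 2051.282ms @ 8/3 + 1025.641ms (4/3)
10. 3076.923ms @ 4 + 288.462ms (3/8)
11. 3365.385ms @ 35/8 + 288.462ms (3/8)
12. 3653.846ms @ 19/4 + 192.308ms (1/4)
13. 3846.154ms @ 5 + 769.231ms (1)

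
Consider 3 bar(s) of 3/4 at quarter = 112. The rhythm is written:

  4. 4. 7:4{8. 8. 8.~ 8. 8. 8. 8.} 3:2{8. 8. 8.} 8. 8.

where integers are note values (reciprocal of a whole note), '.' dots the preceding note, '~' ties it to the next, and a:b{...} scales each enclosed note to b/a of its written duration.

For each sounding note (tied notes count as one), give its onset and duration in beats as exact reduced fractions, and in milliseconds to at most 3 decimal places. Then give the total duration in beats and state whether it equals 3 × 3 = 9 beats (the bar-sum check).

1) 0.0ms=0b +803.571ms=3/2b
2) 803.571ms=3/2b +803.571ms=3/2b
3) 1607.143ms=3b +229.592ms=3/7b
4) 1836.735ms=24/7b +229.592ms=3/7b
5) 2066.327ms=27/7b +459.184ms=6/7b
6) 2525.51ms=33/7b +229.592ms=3/7b
7) 2755.102ms=36/7b +229.592ms=3/7b
8) 2984.694ms=39/7b +229.592ms=3/7b
9) 3214.286ms=6b +267.857ms=1/2b
10) 3482.143ms=13/2b +267.857ms=1/2b
11) 3750.0ms=7b +267.857ms=1/2b
12) 4017.857ms=15/2b +401.786ms=3/4b
13) 4419.643ms=33/4b +401.786ms=3/4b
Σ=9b of 9 (112bpm 3/4) — PASS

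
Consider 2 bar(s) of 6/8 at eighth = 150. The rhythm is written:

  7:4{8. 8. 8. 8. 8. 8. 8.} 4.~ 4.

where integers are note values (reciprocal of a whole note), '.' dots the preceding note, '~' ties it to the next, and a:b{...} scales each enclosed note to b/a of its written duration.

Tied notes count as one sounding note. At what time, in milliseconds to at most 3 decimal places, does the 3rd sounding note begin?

1. 0.0ms @ 0 + 342.857ms (6/7)
2. 342.857ms @ 6/7 + 342.857ms (6/7)
3. 685.714ms @ 12/7 + 342.857ms (6/7)
4. 1028.571ms @ 18/7 + 342.857ms (6/7)
5. 1371.429ms @ 24/7 + 342.857ms (6/7)
6. 1714.286ms @ 30/7 + 342.857ms (6/7)
7. 2057.143ms @ 36/7 + 342.857ms (6/7)
8. 2400.0ms @ 6 + 2400.0ms (6)

note 3 onset = 12/7b = 685.714ms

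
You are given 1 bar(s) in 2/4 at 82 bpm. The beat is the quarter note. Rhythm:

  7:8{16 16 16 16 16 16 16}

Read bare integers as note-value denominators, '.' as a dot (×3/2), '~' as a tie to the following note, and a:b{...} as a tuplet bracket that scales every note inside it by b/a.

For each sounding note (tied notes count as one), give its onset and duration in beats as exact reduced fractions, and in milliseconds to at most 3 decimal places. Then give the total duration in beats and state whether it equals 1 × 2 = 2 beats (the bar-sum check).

1) 0.0ms=0b +209.059ms=2/7b
2) 209.059ms=2/7b +209.059ms=2/7b
3) 418.118ms=4/7b +209.059ms=2/7b
4) 627.178ms=6/7b +209.059ms=2/7b
5) 836.237ms=8/7b +209.059ms=2/7b
6) 1045.296ms=10/7b +209.059ms=2/7b
7) 1254.355ms=12/7b +209.059ms=2/7b
Σ=2b of 2 (82bpm 2/4) — PASS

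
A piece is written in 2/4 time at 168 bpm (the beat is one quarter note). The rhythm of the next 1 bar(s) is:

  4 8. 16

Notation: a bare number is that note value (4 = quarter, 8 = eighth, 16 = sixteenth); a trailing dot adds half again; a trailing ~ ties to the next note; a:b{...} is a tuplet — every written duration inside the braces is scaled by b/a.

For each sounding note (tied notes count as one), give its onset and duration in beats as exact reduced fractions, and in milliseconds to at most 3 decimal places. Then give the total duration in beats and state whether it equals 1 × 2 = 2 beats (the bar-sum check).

1) 0.0ms=0b +357.143ms=1b
2) 357.143ms=1b +267.857ms=3/4b
3) 625.0ms=7/4b +89.286ms=1/4b
Σ=2b of 2 (168bpm 2/4) — PASS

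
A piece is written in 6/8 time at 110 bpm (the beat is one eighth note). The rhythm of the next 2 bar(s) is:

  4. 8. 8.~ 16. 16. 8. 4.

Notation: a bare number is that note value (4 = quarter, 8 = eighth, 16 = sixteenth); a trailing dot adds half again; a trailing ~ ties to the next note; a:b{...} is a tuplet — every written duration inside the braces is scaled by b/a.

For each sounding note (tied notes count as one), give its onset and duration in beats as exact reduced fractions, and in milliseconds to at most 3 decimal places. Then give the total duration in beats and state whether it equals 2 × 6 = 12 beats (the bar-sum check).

1) 0.0ms=0b +1636.364ms=3b
2) 1636.364ms=3b +818.182ms=3/2b
3) 2454.545ms=9/2b +1227.273ms=9/4b
4) 3681.818ms=27/4b +409.091ms=3/4b
5) 4090.909ms=15/2b +818.182ms=3/2b
6) 4909.091ms=9b +1636.364ms=3b
Σ=12b of 12 (110bpm 6/8) — PASS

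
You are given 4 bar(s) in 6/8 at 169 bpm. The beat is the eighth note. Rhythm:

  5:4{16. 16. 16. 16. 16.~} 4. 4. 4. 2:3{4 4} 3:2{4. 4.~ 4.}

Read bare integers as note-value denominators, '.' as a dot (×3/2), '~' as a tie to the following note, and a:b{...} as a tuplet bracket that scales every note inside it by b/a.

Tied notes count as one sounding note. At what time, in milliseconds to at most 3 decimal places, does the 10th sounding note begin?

1. 0.0ms @ 0 + 213.018ms (3/5)
2. 213.018ms @ 3/5 + 213.018ms (3/5)
3. 426.036ms @ 6/5 + 213.018ms (3/5)
4. 639.053ms @ 9/5 + 213.018ms (3/5)
5. 852.071ms @ 12/5 + 1278.107ms (18/5)
6. 2130.178ms @ 6 + 1065.089ms (3)
7. 3195.266ms @ 9 + 1065.089ms (3)
8. 4260.355ms @ 12 + 1065.089ms (3)
9. 5325.444ms @ 15 + 1065.089ms (3)
10. 6390.533ms @ 18 + 710.059ms (2)
11. 7100.592ms @ 20 + 1420.118ms (4)

note 10 onset = 18b = 6390.533ms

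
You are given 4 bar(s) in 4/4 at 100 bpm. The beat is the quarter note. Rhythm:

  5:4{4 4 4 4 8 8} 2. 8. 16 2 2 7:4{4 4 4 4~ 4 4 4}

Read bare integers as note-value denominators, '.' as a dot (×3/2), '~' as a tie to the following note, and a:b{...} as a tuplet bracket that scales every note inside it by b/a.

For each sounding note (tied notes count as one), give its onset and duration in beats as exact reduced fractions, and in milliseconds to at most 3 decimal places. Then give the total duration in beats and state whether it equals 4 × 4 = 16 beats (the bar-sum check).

1) 0.0ms=0b +480.0ms=4/5b
2) 480.0ms=4/5b +480.0ms=4/5b
3) 960.0ms=8/5b +480.0ms=4/5b
4) 1440.0ms=12/5b +480.0ms=4/5b
5) 1920.0ms=16/5b +240.0ms=2/5b
6) 2160.0ms=18/5b +240.0ms=2/5b
7) 2400.0ms=4b +1800.0ms=3b
8) 4200.0ms=7b +450.0ms=3/4b
9) 4650.0ms=31/4b +150.0ms=1/4b
10) 4800.0ms=8b +1200.0ms=2b
11) 6000.0ms=10b +1200.0ms=2b
12) 7200.0ms=12b +342.857ms=4/7b
13) 7542.857ms=88/7b +342.857ms=4/7b
14) 7885.714ms=92/7b +342.857ms=4/7b
15) 8228.571ms=96/7b +685.714ms=8/7b
16) 8914.286ms=104/7b +342.857ms=4/7b
17) 9257.143ms=108/7b +342.857ms=4/7b
Σ=16b of 16 (100bpm 4/4) — PASS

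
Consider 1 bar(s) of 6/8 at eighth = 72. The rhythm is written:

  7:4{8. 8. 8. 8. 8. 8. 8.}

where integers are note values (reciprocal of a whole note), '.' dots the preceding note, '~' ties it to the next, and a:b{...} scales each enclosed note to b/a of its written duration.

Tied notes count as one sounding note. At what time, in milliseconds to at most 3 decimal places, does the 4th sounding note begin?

1. 0.0ms @ 0 + 714.286ms (6/7)
2. 714.286ms @ 6/7 + 714.286ms (6/7)
3. 1428.571ms @ 12/7 + 714.286ms (6/7)
4. 2142.857ms @ 18/7 + 714.286ms (6/7)
5. 2857.143ms @ 24/7 + 714.286ms (6/7)
6. 3571.429ms @ 30/7 + 714.286ms (6/7)
7. 4285.714ms @ 36/7 + 714.286ms (6/7)

note 4 onset = 18/7b = 2142.857ms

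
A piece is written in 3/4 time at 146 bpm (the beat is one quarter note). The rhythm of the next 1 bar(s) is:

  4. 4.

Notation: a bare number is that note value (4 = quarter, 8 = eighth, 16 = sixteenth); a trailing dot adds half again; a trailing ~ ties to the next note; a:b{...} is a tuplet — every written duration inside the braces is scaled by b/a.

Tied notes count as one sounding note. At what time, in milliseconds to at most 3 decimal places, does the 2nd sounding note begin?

note 2 onset = 3/2b = 616.438ms

1. 0.0ms @ 0 + 616.438ms (3/2)
2. 616.438ms @ 3/2 + 616.438ms (3/2)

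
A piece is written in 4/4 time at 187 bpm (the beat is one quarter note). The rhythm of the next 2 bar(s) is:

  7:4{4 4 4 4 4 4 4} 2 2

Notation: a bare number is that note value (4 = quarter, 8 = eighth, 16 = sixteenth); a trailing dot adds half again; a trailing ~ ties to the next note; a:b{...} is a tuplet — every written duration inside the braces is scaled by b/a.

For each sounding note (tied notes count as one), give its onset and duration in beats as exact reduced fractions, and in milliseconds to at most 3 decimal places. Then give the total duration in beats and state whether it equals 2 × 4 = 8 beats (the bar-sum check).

1) 0.0ms=0b +183.346ms=4/7b
2) 183.346ms=4/7b +183.346ms=4/7b
3) 366.692ms=8/7b +183.346ms=4/7b
4) 550.038ms=12/7b +183.346ms=4/7b
5) 733.384ms=16/7b +183.346ms=4/7b
6) 916.73ms=20/7b +183.346ms=4/7b
7) 1100.076ms=24/7b +183.346ms=4/7b
8) 1283.422ms=4b +641.711ms=2b
9) 1925.134ms=6b +641.711ms=2b
Σ=8b of 8 (187bpm 4/4) — PASS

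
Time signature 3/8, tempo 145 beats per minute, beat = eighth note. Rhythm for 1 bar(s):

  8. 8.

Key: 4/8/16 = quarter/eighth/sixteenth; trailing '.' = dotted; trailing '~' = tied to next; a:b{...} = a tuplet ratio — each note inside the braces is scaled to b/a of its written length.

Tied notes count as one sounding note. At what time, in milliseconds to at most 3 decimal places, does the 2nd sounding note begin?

note 2 onset = 3/2b = 620.69ms

1. 0.0ms @ 0 + 620.69ms (3/2)
2. 620.69ms @ 3/2 + 620.69ms (3/2)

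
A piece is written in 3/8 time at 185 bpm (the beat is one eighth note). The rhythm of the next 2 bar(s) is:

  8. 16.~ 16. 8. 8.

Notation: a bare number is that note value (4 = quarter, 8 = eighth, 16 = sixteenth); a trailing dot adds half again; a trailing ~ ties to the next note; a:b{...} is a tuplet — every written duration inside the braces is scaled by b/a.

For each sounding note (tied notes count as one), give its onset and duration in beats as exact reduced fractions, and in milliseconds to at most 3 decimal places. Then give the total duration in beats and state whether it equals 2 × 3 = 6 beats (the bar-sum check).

1) 0.0ms=0b +486.486ms=3/2b
2) 486.486ms=3/2b +486.486ms=3/2b
3) 972.973ms=3b +486.486ms=3/2b
4) 1459.459ms=9/2b +486.486ms=3/2b
Σ=6b of 6 (185bpm 3/8) — PASS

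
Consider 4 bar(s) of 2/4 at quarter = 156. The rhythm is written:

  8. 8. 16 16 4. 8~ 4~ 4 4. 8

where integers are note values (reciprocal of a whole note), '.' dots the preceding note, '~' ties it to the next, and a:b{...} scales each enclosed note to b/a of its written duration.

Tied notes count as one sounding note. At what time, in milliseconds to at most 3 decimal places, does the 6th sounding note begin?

note 6 onset = 7/2b = 1346.154ms

1. 0.0ms @ 0 + 288.462ms (3/4)
2. 288.462ms @ 3/4 + 288.462ms (3/4)
3. 576.923ms @ 3/2 + 96.154ms (1/4)
4. 673.077ms @ 7/4 + 96.154ms (1/4)
5. 769.231ms @ 2 + 576.923ms (3/2)
6. 1346.154ms @ 7/2 + 961.538ms (5/2)
7. 2307.692ms @ 6 + 576.923ms (3/2)
8. 2884.615ms @ 15/2 + 192.308ms (1/2)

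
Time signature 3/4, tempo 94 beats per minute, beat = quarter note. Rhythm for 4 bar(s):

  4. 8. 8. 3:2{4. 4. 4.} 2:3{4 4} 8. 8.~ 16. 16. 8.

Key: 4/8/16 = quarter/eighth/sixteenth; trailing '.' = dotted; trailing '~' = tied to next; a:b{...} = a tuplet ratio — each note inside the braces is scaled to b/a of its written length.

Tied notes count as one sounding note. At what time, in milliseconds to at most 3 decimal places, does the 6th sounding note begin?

1. 0.0ms @ 0 + 957.447ms (3/2)
2. 957.447ms @ 3/2 + 478.723ms (3/4)
3. 1436.17ms @ 9/4 + 478.723ms (3/4)
4. 1914.894ms @ 3 + 638.298ms (1)
5. 2553.191ms @ 4 + 638.298ms (1)
6. 3191.489ms @ 5 + 638.298ms (1)
7. 3829.787ms @ 6 + 957.447ms (3/2)
8. 4787.234ms @ 15/2 + 957.447ms (3/2)
9. 5744.681ms @ 9 + 478.723ms (3/4)
10. 6223.404ms @ 39/4 + 718.085ms (9/8)
11. 6941.489ms @ 87/8 + 239.362ms (3/8)
12. 7180.851ms @ 45/4 + 478.723ms (3/4)

note 6 onset = 5b = 3191.489ms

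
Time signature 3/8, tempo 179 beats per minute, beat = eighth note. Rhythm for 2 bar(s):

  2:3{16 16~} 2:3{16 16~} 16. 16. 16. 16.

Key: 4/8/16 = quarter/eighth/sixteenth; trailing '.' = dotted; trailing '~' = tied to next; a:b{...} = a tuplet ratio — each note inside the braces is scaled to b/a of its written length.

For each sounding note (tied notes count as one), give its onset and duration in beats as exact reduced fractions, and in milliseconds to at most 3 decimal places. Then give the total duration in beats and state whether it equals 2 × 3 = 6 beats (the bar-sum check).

1) 0.0ms=0b +251.397ms=3/4b
2) 251.397ms=3/4b +502.793ms=3/2b
3) 754.19ms=9/4b +502.793ms=3/2b
4) 1256.983ms=15/4b +251.397ms=3/4b
5) 1508.38ms=9/2b +251.397ms=3/4b
6) 1759.777ms=21/4b +251.397ms=3/4b
Σ=6b of 6 (179bpm 3/8) — PASS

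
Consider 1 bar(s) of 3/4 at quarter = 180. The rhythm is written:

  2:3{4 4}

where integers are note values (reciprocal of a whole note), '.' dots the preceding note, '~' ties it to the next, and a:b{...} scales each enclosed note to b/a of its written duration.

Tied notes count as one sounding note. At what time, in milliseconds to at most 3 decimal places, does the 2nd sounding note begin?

1. 0.0ms @ 0 + 500.0ms (3/2)
2. 500.0ms @ 3/2 + 500.0ms (3/2)

note 2 onset = 3/2b = 500.0ms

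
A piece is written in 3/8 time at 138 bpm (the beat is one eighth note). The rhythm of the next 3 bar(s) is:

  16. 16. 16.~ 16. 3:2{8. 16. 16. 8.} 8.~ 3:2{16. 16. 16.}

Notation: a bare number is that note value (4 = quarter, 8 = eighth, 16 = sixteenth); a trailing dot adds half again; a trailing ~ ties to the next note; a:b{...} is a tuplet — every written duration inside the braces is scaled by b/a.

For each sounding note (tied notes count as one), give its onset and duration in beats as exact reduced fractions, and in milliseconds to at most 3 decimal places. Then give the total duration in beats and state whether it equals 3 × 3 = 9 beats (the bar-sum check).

1) 0.0ms=0b +326.087ms=3/4b
2) 326.087ms=3/4b +326.087ms=3/4b
3) 652.174ms=3/2b +652.174ms=3/2b
4) 1304.348ms=3b +434.783ms=1b
5) 1739.13ms=4b +217.391ms=1/2b
6) 1956.522ms=9/2b +217.391ms=1/2b
7) 2173.913ms=5b +434.783ms=1b
8) 2608.696ms=6b +869.565ms=2b
9) 3478.261ms=8b +217.391ms=1/2b
10) 3695.652ms=17/2b +217.391ms=1/2b
Σ=9b of 9 (138bpm 3/8) — PASS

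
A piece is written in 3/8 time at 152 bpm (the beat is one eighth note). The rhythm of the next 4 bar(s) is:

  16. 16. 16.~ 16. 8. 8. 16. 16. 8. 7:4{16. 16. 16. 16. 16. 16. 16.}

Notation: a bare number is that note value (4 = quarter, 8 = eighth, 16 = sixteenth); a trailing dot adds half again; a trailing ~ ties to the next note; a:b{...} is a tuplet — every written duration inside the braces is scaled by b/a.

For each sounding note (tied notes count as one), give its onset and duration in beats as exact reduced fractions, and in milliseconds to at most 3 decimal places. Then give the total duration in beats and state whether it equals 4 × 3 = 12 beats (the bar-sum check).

1) 0.0ms=0b +296.053ms=3/4b
2) 296.053ms=3/4b +296.053ms=3/4b
3) 592.105ms=3/2b +592.105ms=3/2b
4) 1184.211ms=3b +592.105ms=3/2b
5) 1776.316ms=9/2b +592.105ms=3/2b
6) 2368.421ms=6b +296.053ms=3/4b
7) 2664.474ms=27/4b +296.053ms=3/4b
8) 2960.526ms=15/2b +592.105ms=3/2b
9) 3552.632ms=9b +169.173ms=3/7b
10) 3721.805ms=66/7b +169.173ms=3/7b
11) 3890.977ms=69/7b +169.173ms=3/7b
12) 4060.15ms=72/7b +169.173ms=3/7b
13) 4229.323ms=75/7b +169.173ms=3/7b
14) 4398.496ms=78/7b +169.173ms=3/7b
15) 4567.669ms=81/7b +169.173ms=3/7b
Σ=12b of 12 (152bpm 3/8) — PASS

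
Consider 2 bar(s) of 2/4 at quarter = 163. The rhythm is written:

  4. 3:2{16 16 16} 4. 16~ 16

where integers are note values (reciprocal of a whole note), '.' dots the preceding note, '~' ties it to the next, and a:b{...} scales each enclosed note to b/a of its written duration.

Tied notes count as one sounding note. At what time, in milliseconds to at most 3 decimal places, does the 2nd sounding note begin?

1. 0.0ms @ 0 + 552.147ms (3/2)
2. 552.147ms @ 3/2 + 61.35ms (1/6)
3. 613.497ms @ 5/3 + 61.35ms (1/6)
4. 674.847ms @ 11/6 + 61.35ms (1/6)
5. 736.196ms @ 2 + 552.147ms (3/2)
6. 1288.344ms @ 7/2 + 184.049ms (1/2)

note 2 onset = 3/2b = 552.147ms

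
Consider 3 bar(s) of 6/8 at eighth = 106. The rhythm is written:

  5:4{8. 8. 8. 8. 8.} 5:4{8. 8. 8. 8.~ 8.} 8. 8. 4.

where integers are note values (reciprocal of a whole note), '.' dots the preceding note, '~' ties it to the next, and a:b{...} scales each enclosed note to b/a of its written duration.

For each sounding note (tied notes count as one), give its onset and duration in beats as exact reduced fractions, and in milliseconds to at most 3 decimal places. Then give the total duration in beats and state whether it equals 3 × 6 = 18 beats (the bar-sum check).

1) 0.0ms=0b +679.245ms=6/5b
2) 679.245ms=6/5b +679.245ms=6/5b
3) 1358.491ms=12/5b +679.245ms=6/5b
4) 2037.736ms=18/5b +679.245ms=6/5b
5) 2716.981ms=24/5b +679.245ms=6/5b
6) 3396.226ms=6b +679.245ms=6/5b
7) 4075.472ms=36/5b +679.245ms=6/5b
8) 4754.717ms=42/5b +679.245ms=6/5b
9) 5433.962ms=48/5b +1358.491ms=12/5b
10) 6792.453ms=12b +849.057ms=3/2b
11) 7641.509ms=27/2b +849.057ms=3/2b
12) 8490.566ms=15b +1698.113ms=3b
Σ=18b of 18 (106bpm 6/8) — PASS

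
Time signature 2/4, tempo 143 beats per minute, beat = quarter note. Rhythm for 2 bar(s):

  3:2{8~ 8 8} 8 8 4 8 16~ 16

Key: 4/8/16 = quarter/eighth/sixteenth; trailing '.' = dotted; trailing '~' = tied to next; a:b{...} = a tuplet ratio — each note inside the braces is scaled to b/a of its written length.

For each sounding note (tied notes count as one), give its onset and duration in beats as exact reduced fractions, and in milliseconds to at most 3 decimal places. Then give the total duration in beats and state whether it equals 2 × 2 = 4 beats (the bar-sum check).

1) 0.0ms=0b +279.72ms=2/3b
2) 279.72ms=2/3b +139.86ms=1/3b
3) 419.58ms=1b +209.79ms=1/2b
4) 629.371ms=3/2b +209.79ms=1/2b
5) 839.161ms=2b +419.58ms=1b
6) 1258.741ms=3b +209.79ms=1/2b
7) 1468.531ms=7/2b +209.79ms=1/2b
Σ=4b of 4 (143bpm 2/4) — PASS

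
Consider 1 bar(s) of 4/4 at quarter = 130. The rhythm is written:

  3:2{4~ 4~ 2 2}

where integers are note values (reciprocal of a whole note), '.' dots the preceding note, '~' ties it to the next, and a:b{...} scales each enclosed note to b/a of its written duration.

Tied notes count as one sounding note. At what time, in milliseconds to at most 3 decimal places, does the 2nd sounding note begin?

note 2 onset = 8/3b = 1230.769ms

1. 0.0ms @ 0 + 1230.769ms (8/3)
2. 1230.769ms @ 8/3 + 615.385ms (4/3)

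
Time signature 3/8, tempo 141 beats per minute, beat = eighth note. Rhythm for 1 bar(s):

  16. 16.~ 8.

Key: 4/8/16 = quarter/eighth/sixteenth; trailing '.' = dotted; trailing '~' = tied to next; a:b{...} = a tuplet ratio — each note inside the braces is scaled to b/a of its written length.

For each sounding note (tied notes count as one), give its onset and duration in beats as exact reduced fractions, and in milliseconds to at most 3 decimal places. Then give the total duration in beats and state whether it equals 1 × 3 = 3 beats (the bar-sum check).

1) 0.0ms=0b +319.149ms=3/4b
2) 319.149ms=3/4b +957.447ms=9/4b
Σ=3b of 3 (141bpm 3/8) — PASS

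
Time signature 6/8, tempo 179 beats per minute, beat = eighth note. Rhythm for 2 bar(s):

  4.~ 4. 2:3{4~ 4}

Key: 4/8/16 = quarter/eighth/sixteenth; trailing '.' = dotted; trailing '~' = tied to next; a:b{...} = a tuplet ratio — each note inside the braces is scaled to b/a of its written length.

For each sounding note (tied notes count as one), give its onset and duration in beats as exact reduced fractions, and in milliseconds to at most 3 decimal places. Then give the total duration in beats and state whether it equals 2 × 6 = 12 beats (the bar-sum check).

1) 0.0ms=0b +2011.173ms=6b
2) 2011.173ms=6b +2011.173ms=6b
Σ=12b of 12 (179bpm 6/8) — PASS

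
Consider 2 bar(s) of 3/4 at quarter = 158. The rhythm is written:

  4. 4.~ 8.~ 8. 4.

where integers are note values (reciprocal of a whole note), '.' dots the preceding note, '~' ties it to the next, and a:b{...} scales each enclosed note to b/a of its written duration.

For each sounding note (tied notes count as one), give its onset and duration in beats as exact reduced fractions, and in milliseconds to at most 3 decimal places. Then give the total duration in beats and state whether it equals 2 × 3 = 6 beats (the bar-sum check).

1) 0.0ms=0b +569.62ms=3/2b
2) 569.62ms=3/2b +1139.241ms=3b
3) 1708.861ms=9/2b +569.62ms=3/2b
Σ=6b of 6 (158bpm 3/4) — PASS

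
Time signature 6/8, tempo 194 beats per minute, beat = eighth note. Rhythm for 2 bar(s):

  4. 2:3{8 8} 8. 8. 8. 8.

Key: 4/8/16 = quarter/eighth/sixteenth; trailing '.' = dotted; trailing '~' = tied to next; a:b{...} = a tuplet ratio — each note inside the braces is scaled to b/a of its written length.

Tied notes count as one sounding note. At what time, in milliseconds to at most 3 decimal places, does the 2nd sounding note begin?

note 2 onset = 3b = 927.835ms

1. 0.0ms @ 0 + 927.835ms (3)
2. 927.835ms @ 3 + 463.918ms (3/2)
3. 1391.753ms @ 9/2 + 463.918ms (3/2)
4. 1855.67ms @ 6 + 463.918ms (3/2)
5. 2319.588ms @ 15/2 + 463.918ms (3/2)
6. 2783.505ms @ 9 + 463.918ms (3/2)
7. 3247.423ms @ 21/2 + 463.918ms (3/2)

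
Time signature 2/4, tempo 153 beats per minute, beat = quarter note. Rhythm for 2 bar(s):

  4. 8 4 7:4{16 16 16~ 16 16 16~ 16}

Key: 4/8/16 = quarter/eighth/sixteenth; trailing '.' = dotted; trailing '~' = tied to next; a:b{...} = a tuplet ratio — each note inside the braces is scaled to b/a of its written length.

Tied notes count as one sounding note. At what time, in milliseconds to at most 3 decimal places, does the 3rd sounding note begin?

1. 0.0ms @ 0 + 588.235ms (3/2)
2. 588.235ms @ 3/2 + 196.078ms (1/2)
3. 784.314ms @ 2 + 392.157ms (1)
4. 1176.471ms @ 3 + 56.022ms (1/7)
5. 1232.493ms @ 22/7 + 56.022ms (1/7)
6. 1288.515ms @ 23/7 + 112.045ms (2/7)
7. 1400.56ms @ 25/7 + 56.022ms (1/7)
8. 1456.583ms @ 26/7 + 112.045ms (2/7)

note 3 onset = 2b = 784.314ms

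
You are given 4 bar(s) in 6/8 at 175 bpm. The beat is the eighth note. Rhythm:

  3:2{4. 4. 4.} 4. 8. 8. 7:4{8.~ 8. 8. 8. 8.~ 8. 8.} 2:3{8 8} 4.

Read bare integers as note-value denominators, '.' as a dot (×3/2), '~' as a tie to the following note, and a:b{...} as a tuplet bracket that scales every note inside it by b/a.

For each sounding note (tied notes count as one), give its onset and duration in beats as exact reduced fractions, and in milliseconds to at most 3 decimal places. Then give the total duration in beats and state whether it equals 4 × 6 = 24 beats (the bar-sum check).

1) 0.0ms=0b +685.714ms=2b
2) 685.714ms=2b +685.714ms=2b
3) 1371.429ms=4b +685.714ms=2b
4) 2057.143ms=6b +1028.571ms=3b
5) 3085.714ms=9b +514.286ms=3/2b
6) 3600.0ms=21/2b +514.286ms=3/2b
7) 4114.286ms=12b +587.755ms=12/7b
8) 4702.041ms=96/7b +293.878ms=6/7b
9) 4995.918ms=102/7b +293.878ms=6/7b
10) 5289.796ms=108/7b +587.755ms=12/7b
11) 5877.551ms=120/7b +293.878ms=6/7b
12) 6171.429ms=18b +514.286ms=3/2b
13) 6685.714ms=39/2b +514.286ms=3/2b
14) 7200.0ms=21b +1028.571ms=3b
Σ=24b of 24 (175bpm 6/8) — PASS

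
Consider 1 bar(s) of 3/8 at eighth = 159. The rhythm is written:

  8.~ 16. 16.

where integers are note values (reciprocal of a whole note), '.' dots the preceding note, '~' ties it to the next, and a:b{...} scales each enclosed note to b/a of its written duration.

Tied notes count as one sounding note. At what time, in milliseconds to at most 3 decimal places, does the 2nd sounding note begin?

note 2 onset = 9/4b = 849.057ms

1. 0.0ms @ 0 + 849.057ms (9/4)
2. 849.057ms @ 9/4 + 283.019ms (3/4)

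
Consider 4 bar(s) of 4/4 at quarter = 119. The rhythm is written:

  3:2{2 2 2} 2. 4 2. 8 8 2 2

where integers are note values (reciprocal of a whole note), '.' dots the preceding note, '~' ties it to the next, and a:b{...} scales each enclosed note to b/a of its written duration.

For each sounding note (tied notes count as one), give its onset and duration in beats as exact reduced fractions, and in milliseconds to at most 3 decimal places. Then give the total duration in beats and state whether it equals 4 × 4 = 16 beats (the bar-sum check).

1) 0.0ms=0b +672.269ms=4/3b
2) 672.269ms=4/3b +672.269ms=4/3b
3) 1344.538ms=8/3b +672.269ms=4/3b
4) 2016.807ms=4b +1512.605ms=3b
5) 3529.412ms=7b +504.202ms=1b
6) 4033.613ms=8b +1512.605ms=3b
7) 5546.218ms=11b +252.101ms=1/2b
8) 5798.319ms=23/2b +252.101ms=1/2b
9) 6050.42ms=12b +1008.403ms=2b
10) 7058.824ms=14b +1008.403ms=2b
Σ=16b of 16 (119bpm 4/4) — PASS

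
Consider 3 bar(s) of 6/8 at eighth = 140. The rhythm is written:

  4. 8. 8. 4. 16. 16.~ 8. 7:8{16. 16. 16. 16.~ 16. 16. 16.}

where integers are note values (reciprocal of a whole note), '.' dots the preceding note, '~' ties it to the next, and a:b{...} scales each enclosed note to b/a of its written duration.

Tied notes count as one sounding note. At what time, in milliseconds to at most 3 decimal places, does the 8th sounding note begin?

note 8 onset = 90/7b = 5510.204ms

1. 0.0ms @ 0 + 1285.714ms (3)
2. 1285.714ms @ 3 + 642.857ms (3/2)
3. 1928.571ms @ 9/2 + 642.857ms (3/2)
4. 2571.429ms @ 6 + 1285.714ms (3)
5. 3857.143ms @ 9 + 321.429ms (3/4)
6. 4178.571ms @ 39/4 + 964.286ms (9/4)
7. 5142.857ms @ 12 + 367.347ms (6/7)
8. 5510.204ms @ 90/7 + 367.347ms (6/7)
9. 5877.551ms @ 96/7 + 367.347ms (6/7)
10. 6244.898ms @ 102/7 + 734.694ms (12/7)
11. 6979.592ms @ 114/7 + 367.347ms (6/7)
12. 7346.939ms @ 120/7 + 367.347ms (6/7)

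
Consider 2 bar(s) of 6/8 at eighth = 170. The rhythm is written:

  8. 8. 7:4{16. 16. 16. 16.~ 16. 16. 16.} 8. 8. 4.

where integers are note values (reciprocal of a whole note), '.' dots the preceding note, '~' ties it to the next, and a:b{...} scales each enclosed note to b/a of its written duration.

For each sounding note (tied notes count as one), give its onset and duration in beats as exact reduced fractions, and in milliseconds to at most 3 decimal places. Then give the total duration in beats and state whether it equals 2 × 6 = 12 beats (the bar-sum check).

1) 0.0ms=0b +529.412ms=3/2b
2) 529.412ms=3/2b +529.412ms=3/2b
3) 1058.824ms=3b +151.261ms=3/7b
4) 1210.084ms=24/7b +151.261ms=3/7b
5) 1361.345ms=27/7b +151.261ms=3/7b
6) 1512.605ms=30/7b +302.521ms=6/7b
7) 1815.126ms=36/7b +151.261ms=3/7b
8) 1966.387ms=39/7b +151.261ms=3/7b
9) 2117.647ms=6b +529.412ms=3/2b
10) 2647.059ms=15/2b +529.412ms=3/2b
11) 3176.471ms=9b +1058.824ms=3b
Σ=12b of 12 (170bpm 6/8) — PASS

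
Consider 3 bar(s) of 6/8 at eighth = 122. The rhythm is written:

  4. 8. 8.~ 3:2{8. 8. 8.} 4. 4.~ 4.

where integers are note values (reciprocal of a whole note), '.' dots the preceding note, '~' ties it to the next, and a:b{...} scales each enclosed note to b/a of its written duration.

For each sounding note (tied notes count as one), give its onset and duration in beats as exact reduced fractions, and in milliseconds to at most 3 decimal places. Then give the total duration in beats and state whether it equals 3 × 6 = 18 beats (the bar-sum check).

1) 0.0ms=0b +1475.41ms=3b
2) 1475.41ms=3b +737.705ms=3/2b
3) 2213.115ms=9/2b +1229.508ms=5/2b
4) 3442.623ms=7b +491.803ms=1b
5) 3934.426ms=8b +491.803ms=1b
6) 4426.23ms=9b +1475.41ms=3b
7) 5901.639ms=12b +2950.82ms=6b
Σ=18b of 18 (122bpm 6/8) — PASS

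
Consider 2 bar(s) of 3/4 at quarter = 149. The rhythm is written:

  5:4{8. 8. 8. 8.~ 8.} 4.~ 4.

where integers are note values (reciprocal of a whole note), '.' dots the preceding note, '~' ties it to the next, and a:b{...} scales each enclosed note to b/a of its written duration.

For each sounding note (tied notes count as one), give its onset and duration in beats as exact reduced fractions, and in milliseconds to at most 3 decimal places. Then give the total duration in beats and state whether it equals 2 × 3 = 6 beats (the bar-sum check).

1) 0.0ms=0b +241.611ms=3/5b
2) 241.611ms=3/5b +241.611ms=3/5b
3) 483.221ms=6/5b +241.611ms=3/5b
4) 724.832ms=9/5b +483.221ms=6/5b
5) 1208.054ms=3b +1208.054ms=3b
Σ=6b of 6 (149bpm 3/4) — PASS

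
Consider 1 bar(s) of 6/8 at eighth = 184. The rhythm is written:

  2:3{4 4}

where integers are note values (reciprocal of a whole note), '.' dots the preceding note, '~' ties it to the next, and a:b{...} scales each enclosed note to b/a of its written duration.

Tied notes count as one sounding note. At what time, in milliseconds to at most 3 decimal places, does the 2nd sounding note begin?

note 2 onset = 3b = 978.261ms

1. 0.0ms @ 0 + 978.261ms (3)
2. 978.261ms @ 3 + 978.261ms (3)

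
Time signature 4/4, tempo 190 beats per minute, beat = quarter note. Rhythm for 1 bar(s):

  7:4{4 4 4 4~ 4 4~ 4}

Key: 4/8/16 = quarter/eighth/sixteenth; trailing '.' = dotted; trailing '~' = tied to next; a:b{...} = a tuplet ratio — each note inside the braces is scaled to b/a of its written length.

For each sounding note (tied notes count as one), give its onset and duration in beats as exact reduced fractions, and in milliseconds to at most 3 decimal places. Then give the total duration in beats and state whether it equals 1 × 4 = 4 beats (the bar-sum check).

1) 0.0ms=0b +180.451ms=4/7b
2) 180.451ms=4/7b +180.451ms=4/7b
3) 360.902ms=8/7b +180.451ms=4/7b
4) 541.353ms=12/7b +360.902ms=8/7b
5) 902.256ms=20/7b +360.902ms=8/7b
Σ=4b of 4 (190bpm 4/4) — PASS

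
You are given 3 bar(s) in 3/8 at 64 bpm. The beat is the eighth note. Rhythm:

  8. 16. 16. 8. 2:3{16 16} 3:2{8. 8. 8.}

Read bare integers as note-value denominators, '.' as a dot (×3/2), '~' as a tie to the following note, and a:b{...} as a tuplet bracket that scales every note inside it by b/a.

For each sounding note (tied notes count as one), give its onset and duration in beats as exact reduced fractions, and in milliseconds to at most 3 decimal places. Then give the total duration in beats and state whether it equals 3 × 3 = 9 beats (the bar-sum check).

1) 0.0ms=0b +1406.25ms=3/2b
2) 1406.25ms=3/2b +703.125ms=3/4b
3) 2109.375ms=9/4b +703.125ms=3/4b
4) 2812.5ms=3b +1406.25ms=3/2b
5) 4218.75ms=9/2b +703.125ms=3/4b
6) 4921.875ms=21/4b +703.125ms=3/4b
7) 5625.0ms=6b +937.5ms=1b
8) 6562.5ms=7b +937.5ms=1b
9) 7500.0ms=8b +937.5ms=1b
Σ=9b of 9 (64bpm 3/8) — PASS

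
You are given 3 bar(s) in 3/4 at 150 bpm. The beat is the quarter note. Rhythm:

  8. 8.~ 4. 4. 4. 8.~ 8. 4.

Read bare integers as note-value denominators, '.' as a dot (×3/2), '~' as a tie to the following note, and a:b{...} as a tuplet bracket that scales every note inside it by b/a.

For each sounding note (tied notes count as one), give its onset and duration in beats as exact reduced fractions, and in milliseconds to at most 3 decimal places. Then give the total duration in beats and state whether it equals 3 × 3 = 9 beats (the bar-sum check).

1) 0.0ms=0b +300.0ms=3/4b
2) 300.0ms=3/4b +900.0ms=9/4b
3) 1200.0ms=3b +600.0ms=3/2b
4) 1800.0ms=9/2b +600.0ms=3/2b
5) 2400.0ms=6b +600.0ms=3/2b
6) 3000.0ms=15/2b +600.0ms=3/2b
Σ=9b of 9 (150bpm 3/4) — PASS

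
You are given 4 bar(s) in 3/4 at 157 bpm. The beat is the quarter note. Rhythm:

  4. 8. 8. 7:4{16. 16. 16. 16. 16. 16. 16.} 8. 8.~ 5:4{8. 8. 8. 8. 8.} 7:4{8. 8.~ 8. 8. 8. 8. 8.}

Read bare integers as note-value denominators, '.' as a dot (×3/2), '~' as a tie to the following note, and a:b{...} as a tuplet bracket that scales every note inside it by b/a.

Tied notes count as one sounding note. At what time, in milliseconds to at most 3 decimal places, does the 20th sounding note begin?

note 20 onset = 75/7b = 4094.631ms

1. 0.0ms @ 0 + 573.248ms (3/2)
2. 573.248ms @ 3/2 + 286.624ms (3/4)
3. 859.873ms @ 9/4 + 286.624ms (3/4)
4. 1146.497ms @ 3 + 81.893ms (3/14)
5. 1228.389ms @ 45/14 + 81.893ms (3/14)
6. 1310.282ms @ 24/7 + 81.893ms (3/14)
7. 1392.175ms @ 51/14 + 81.893ms (3/14)
8. 1474.067ms @ 27/7 + 81.893ms (3/14)
9. 1555.96ms @ 57/14 + 81.893ms (3/14)
10. 1637.853ms @ 30/7 + 81.893ms (3/14)
11. 1719.745ms @ 9/2 + 286.624ms (3/4)
12. 2006.369ms @ 21/4 + 515.924ms (27/20)
13. 2522.293ms @ 33/5 + 229.299ms (3/5)
14. 2751.592ms @ 36/5 + 229.299ms (3/5)
15. 2980.892ms @ 39/5 + 229.299ms (3/5)
16. 3210.191ms @ 42/5 + 229.299ms (3/5)
17. 3439.49ms @ 9 + 163.785ms (3/7)
18. 3603.276ms @ 66/7 + 327.571ms (6/7)
19. 3930.846ms @ 72/7 + 163.785ms (3/7)
20. 4094.631ms @ 75/7 + 163.785ms (3/7)
21. 4258.417ms @ 78/7 + 163.785ms (3/7)
22. 4422.202ms @ 81/7 + 163.785ms (3/7)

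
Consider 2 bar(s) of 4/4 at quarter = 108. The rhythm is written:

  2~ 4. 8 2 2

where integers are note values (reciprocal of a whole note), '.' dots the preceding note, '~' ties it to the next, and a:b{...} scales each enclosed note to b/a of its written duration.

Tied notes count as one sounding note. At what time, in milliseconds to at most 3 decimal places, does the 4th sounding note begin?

1. 0.0ms @ 0 + 1944.444ms (7/2)
2. 1944.444ms @ 7/2 + 277.778ms (1/2)
3. 2222.222ms @ 4 + 1111.111ms (2)
4. 3333.333ms @ 6 + 1111.111ms (2)

note 4 onset = 6b = 3333.333ms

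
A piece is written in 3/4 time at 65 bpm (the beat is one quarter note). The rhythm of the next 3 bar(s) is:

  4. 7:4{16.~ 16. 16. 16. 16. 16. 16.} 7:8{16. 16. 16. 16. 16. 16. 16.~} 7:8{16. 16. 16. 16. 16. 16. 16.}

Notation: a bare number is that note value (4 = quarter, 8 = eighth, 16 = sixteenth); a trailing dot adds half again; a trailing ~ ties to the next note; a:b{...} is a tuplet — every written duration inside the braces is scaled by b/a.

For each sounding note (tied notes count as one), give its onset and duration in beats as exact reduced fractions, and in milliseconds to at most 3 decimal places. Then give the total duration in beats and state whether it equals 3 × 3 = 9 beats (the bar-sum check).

1) 0.0ms=0b +1384.615ms=3/2b
2) 1384.615ms=3/2b +395.604ms=3/7b
3) 1780.22ms=27/14b +197.802ms=3/14b
4) 1978.022ms=15/7b +197.802ms=3/14b
5) 2175.824ms=33/14b +197.802ms=3/14b
6) 2373.626ms=18/7b +197.802ms=3/14b
7) 2571.429ms=39/14b +197.802ms=3/14b
8) 2769.231ms=3b +395.604ms=3/7b
9) 3164.835ms=24/7b +395.604ms=3/7b
10) 3560.44ms=27/7b +395.604ms=3/7b
11) 3956.044ms=30/7b +395.604ms=3/7b
12) 4351.648ms=33/7b +395.604ms=3/7b
13) 4747.253ms=36/7b +395.604ms=3/7b
14) 5142.857ms=39/7b +791.209ms=6/7b
15) 5934.066ms=45/7b +395.604ms=3/7b
16) 6329.67ms=48/7b +395.604ms=3/7b
17) 6725.275ms=51/7b +395.604ms=3/7b
18) 7120.879ms=54/7b +395.604ms=3/7b
19) 7516.484ms=57/7b +395.604ms=3/7b
20) 7912.088ms=60/7b +395.604ms=3/7b
Σ=9b of 9 (65bpm 3/4) — PASS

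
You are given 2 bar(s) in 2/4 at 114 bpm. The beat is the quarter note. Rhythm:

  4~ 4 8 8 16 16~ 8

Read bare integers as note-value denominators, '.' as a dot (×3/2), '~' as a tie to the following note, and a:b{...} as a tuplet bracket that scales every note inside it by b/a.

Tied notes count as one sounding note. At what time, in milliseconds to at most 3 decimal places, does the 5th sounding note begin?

1. 0.0ms @ 0 + 1052.632ms (2)
2. 1052.632ms @ 2 + 263.158ms (1/2)
3. 1315.789ms @ 5/2 + 263.158ms (1/2)
4. 1578.947ms @ 3 + 131.579ms (1/4)
5. 1710.526ms @ 13/4 + 394.737ms (3/4)

note 5 onset = 13/4b = 1710.526ms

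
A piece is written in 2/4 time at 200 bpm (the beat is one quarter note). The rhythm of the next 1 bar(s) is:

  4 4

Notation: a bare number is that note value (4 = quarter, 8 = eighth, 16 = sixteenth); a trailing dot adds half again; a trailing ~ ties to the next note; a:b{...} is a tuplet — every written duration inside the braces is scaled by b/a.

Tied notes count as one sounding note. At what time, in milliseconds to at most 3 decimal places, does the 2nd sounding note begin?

1. 0.0ms @ 0 + 300.0ms (1)
2. 300.0ms @ 1 + 300.0ms (1)

note 2 onset = 1b = 300.0ms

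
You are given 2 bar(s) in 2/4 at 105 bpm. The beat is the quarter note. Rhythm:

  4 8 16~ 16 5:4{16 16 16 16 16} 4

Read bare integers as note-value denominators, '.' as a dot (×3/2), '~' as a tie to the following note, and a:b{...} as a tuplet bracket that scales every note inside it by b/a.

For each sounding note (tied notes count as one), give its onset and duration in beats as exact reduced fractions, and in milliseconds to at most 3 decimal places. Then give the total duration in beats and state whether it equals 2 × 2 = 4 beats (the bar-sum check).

1) 0.0ms=0b +571.429ms=1b
2) 571.429ms=1b +285.714ms=1/2b
3) 857.143ms=3/2b +285.714ms=1/2b
4) 1142.857ms=2b +114.286ms=1/5b
5) 1257.143ms=11/5b +114.286ms=1/5b
6) 1371.429ms=12/5b +114.286ms=1/5b
7) 1485.714ms=13/5b +114.286ms=1/5b
8) 1600.0ms=14/5b +114.286ms=1/5b
9) 1714.286ms=3b +571.429ms=1b
Σ=4b of 4 (105bpm 2/4) — PASS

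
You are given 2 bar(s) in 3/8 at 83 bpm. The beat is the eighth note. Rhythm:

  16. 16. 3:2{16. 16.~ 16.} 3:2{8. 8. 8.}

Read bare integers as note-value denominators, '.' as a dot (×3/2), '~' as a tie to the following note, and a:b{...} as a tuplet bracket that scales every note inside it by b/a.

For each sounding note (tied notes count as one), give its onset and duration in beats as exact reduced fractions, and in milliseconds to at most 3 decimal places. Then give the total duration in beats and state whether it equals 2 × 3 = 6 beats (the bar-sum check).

1) 0.0ms=0b +542.169ms=3/4b
2) 542.169ms=3/4b +542.169ms=3/4b
3) 1084.337ms=3/2b +361.446ms=1/2b
4) 1445.783ms=2b +722.892ms=1b
5) 2168.675ms=3b +722.892ms=1b
6) 2891.566ms=4b +722.892ms=1b
7) 3614.458ms=5b +722.892ms=1b
Σ=6b of 6 (83bpm 3/8) — PASS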